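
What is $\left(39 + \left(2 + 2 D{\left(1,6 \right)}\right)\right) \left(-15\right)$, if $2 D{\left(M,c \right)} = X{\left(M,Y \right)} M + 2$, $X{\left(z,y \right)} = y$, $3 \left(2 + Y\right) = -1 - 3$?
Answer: $-595$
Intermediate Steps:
$Y = - \frac{10}{3}$ ($Y = -2 + \frac{-1 - 3}{3} = -2 + \frac{1}{3} \left(-4\right) = -2 - \frac{4}{3} = - \frac{10}{3} \approx -3.3333$)
$D{\left(M,c \right)} = 1 - \frac{5 M}{3}$ ($D{\left(M,c \right)} = \frac{- \frac{10 M}{3} + 2}{2} = \frac{2 - \frac{10 M}{3}}{2} = 1 - \frac{5 M}{3}$)
$\left(39 + \left(2 + 2 D{\left(1,6 \right)}\right)\right) \left(-15\right) = \left(39 + \left(2 + 2 \left(1 - \frac{5}{3}\right)\right)\right) \left(-15\right) = \left(39 + \left(2 + 2 \left(- \frac{2}{3}\right)\right)\right) \left(-15\right) = \left(39 + \left(2 - \frac{4}{3}\right)\right) \left(-15\right) = \left(39 + \frac{2}{3}\right) \left(-15\right) = \frac{119}{3} \left(-15\right) = -595$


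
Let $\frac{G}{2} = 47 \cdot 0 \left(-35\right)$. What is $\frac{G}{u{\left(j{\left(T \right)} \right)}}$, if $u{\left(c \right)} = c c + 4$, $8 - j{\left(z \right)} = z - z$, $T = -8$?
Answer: $0$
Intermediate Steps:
$G = 0$ ($G = 2 \cdot 47 \cdot 0 \left(-35\right) = 2 \cdot 0 \left(-35\right) = 2 \cdot 0 = 0$)
$j{\left(z \right)} = 8$ ($j{\left(z \right)} = 8 - \left(z - z\right) = 8 - 0 = 8 + 0 = 8$)
$u{\left(c \right)} = 4 + c^{2}$ ($u{\left(c \right)} = c^{2} + 4 = 4 + c^{2}$)
$\frac{G}{u{\left(j{\left(T \right)} \right)}} = \frac{0}{4 + 8^{2}} = \frac{0}{4 + 64} = \frac{0}{68} = 0 \cdot \frac{1}{68} = 0$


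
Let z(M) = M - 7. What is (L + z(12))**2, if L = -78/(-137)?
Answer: 582169/18769 ≈ 31.018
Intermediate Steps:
L = 78/137 (L = -78*(-1/137) = 78/137 ≈ 0.56934)
z(M) = -7 + M
(L + z(12))**2 = (78/137 + (-7 + 12))**2 = (78/137 + 5)**2 = (763/137)**2 = 582169/18769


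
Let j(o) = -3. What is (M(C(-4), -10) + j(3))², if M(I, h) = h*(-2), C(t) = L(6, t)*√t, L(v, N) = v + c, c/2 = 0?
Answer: 289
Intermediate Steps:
c = 0 (c = 2*0 = 0)
L(v, N) = v (L(v, N) = v + 0 = v)
C(t) = 6*√t
M(I, h) = -2*h
(M(C(-4), -10) + j(3))² = (-2*(-10) - 3)² = (20 - 3)² = 17² = 289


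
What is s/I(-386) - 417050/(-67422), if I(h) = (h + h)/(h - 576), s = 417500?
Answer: 3384919616575/6506223 ≈ 5.2026e+5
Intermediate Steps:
I(h) = 2*h/(-576 + h) (I(h) = (2*h)/(-576 + h) = 2*h/(-576 + h))
s/I(-386) - 417050/(-67422) = 417500/((2*(-386)/(-576 - 386))) - 417050/(-67422) = 417500/((2*(-386)/(-962))) - 417050*(-1/67422) = 417500/((2*(-386)*(-1/962))) + 208525/33711 = 417500/(386/481) + 208525/33711 = 417500*(481/386) + 208525/33711 = 100408750/193 + 208525/33711 = 3384919616575/6506223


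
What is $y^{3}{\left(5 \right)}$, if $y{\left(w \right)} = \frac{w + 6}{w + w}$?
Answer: $\frac{1331}{1000} \approx 1.331$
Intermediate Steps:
$y{\left(w \right)} = \frac{6 + w}{2 w}$
$y^{3}{\left(5 \right)} = \left(\frac{6 + 5}{2 \cdot 5}\right)^{3} = \left(\frac{1}{2} \cdot \frac{1}{5} \cdot 11\right)^{3} = \left(\frac{11}{10}\right)^{3} = \frac{1331}{1000}$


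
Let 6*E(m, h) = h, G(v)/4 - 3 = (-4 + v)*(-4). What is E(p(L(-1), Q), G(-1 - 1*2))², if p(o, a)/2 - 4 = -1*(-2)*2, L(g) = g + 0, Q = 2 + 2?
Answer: 3844/9 ≈ 427.11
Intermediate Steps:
Q = 4
L(g) = g
p(o, a) = 16 (p(o, a) = 8 + 2*(-1*(-2)*2) = 8 + 2*(2*2) = 8 + 2*4 = 8 + 8 = 16)
G(v) = 76 - 16*v (G(v) = 12 + 4*((-4 + v)*(-4)) = 12 + 4*(16 - 4*v) = 12 + (64 - 16*v) = 76 - 16*v)
E(m, h) = h/6
E(p(L(-1), Q), G(-1 - 1*2))² = ((76 - 16*(-1 - 1*2))/6)² = ((76 - 16*(-1 - 2))/6)² = ((76 - 16*(-3))/6)² = ((76 + 48)/6)² = ((⅙)*124)² = (62/3)² = 3844/9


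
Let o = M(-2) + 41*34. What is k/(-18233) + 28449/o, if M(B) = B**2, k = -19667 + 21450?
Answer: 172072661/8496578 ≈ 20.252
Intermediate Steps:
k = 1783
o = 1398 (o = (-2)**2 + 41*34 = 4 + 1394 = 1398)
k/(-18233) + 28449/o = 1783/(-18233) + 28449/1398 = 1783*(-1/18233) + 28449*(1/1398) = -1783/18233 + 9483/466 = 172072661/8496578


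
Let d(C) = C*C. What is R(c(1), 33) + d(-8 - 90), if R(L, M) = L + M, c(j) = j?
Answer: 9638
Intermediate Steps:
d(C) = C²
R(c(1), 33) + d(-8 - 90) = (1 + 33) + (-8 - 90)² = 34 + (-98)² = 34 + 9604 = 9638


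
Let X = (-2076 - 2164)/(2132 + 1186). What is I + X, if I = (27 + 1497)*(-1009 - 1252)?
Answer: -5716524596/1659 ≈ -3.4458e+6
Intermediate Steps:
X = -2120/1659 (X = -4240/3318 = -4240*1/3318 = -2120/1659 ≈ -1.2779)
I = -3445764 (I = 1524*(-2261) = -3445764)
I + X = -3445764 - 2120/1659 = -5716524596/1659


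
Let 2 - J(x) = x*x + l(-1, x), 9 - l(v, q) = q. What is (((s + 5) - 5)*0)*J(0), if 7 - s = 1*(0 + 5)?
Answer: 0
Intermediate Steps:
s = 2 (s = 7 - (0 + 5) = 7 - 5 = 2)
l(v, q) = 9 - q
J(x) = -7 + x - x**2 (J(x) = 2 - (x*x + (9 - x)) = 2 - (x**2 + (9 - x)) = 2 - (9 + x**2 - x) = 2 + (-9 + x - x**2) = -7 + x - x**2)
(((s + 5) - 5)*0)*J(0) = (((2 + 5) - 5)*0)*(-7 + 0 - 1*0**2) = ((7 - 5)*0)*(-7 + 0 - 1*0) = (2*0)*(-7 + 0 + 0) = 0*(-7) = 0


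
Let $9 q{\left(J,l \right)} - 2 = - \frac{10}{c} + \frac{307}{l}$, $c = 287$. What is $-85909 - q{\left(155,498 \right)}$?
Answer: $- \frac{110508036587}{1286334} \approx -85909.0$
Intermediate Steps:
$q{\left(J,l \right)} = \frac{188}{861} + \frac{307}{9 l}$ ($q{\left(J,l \right)} = \frac{2}{9} + \frac{- \frac{10}{287} + \frac{307}{l}}{9} = \frac{2}{9} - \left(\frac{10}{2583} - \frac{307}{9 l}\right) = \frac{188}{861} + \frac{307}{9 l}$)
$-85909 - q{\left(155,498 \right)} = -85909 - \frac{88109 + 564 \cdot 498}{2583 \cdot 498} = -85909 - \frac{1}{2583} \cdot \frac{1}{498} \left(88109 + 280872\right) = -85909 - \frac{1}{2583} \cdot \frac{1}{498} \cdot 368981 = -85909 - \frac{368981}{1286334} = - \frac{110508036587}{1286334}$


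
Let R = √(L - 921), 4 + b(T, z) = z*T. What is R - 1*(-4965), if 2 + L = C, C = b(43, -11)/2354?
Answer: 4965 + I*√5115757526/2354 ≈ 4965.0 + 30.384*I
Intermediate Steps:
b(T, z) = -4 + T*z (b(T, z) = -4 + z*T = -4 + T*z)
C = -477/2354 (C = (-4 + 43*(-11))/2354 = (-4 - 473)*(1/2354) = -477*1/2354 = -477/2354 ≈ -0.20263)
L = -5185/2354 (L = -2 - 477/2354 = -5185/2354 ≈ -2.2026)
R = I*√5115757526/2354 (R = √(-5185/2354 - 921) = √(-2173219/2354) = I*√5115757526/2354 ≈ 30.384*I)
R - 1*(-4965) = I*√5115757526/2354 - 1*(-4965) = I*√5115757526/2354 + 4965 = 4965 + I*√5115757526/2354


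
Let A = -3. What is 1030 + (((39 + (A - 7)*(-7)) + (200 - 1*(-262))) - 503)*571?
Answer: 39858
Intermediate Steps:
1030 + (((39 + (A - 7)*(-7)) + (200 - 1*(-262))) - 503)*571 = 1030 + (((39 + (-3 - 7)*(-7)) + (200 - 1*(-262))) - 503)*571 = 1030 + (((39 - 10*(-7)) + (200 + 262)) - 503)*571 = 1030 + (((39 + 70) + 462) - 503)*571 = 1030 + ((109 + 462) - 503)*571 = 1030 + (571 - 503)*571 = 1030 + 68*571 = 1030 + 38828 = 39858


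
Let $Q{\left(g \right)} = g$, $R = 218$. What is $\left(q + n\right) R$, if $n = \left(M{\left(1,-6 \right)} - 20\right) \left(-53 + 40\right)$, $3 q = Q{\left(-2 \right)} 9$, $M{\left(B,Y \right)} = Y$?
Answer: $72376$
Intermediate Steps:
$q = -6$ ($q = \frac{\left(-2\right) 9}{3} = \frac{1}{3} \left(-18\right) = -6$)
$n = 338$ ($n = \left(-6 - 20\right) \left(-53 + 40\right) = \left(-26\right) \left(-13\right) = 338$)
$\left(q + n\right) R = \left(-6 + 338\right) 218 = 332 \cdot 218 = 72376$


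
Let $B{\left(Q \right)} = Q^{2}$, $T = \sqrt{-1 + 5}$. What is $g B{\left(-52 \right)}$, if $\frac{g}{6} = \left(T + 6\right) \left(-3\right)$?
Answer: $-389376$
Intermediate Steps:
$T = 2$ ($T = \sqrt{4} = 2$)
$g = -144$ ($g = 6 \left(2 + 6\right) \left(-3\right) = 6 \cdot 8 \left(-3\right) = 6 \left(-24\right) = -144$)
$g B{\left(-52 \right)} = - 144 \left(-52\right)^{2} = \left(-144\right) 2704 = -389376$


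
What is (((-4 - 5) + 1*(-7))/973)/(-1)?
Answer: 16/973 ≈ 0.016444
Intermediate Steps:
(((-4 - 5) + 1*(-7))/973)/(-1) = ((-9 - 7)*(1/973))*(-1) = -16*1/973*(-1) = -16/973*(-1) = 16/973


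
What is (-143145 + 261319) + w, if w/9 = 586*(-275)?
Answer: -1332176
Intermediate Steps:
w = -1450350 (w = 9*(586*(-275)) = 9*(-161150) = -1450350)
(-143145 + 261319) + w = (-143145 + 261319) - 1450350 = 118174 - 1450350 = -1332176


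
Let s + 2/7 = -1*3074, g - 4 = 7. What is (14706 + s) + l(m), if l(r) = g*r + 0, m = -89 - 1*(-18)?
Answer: 75955/7 ≈ 10851.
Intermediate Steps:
m = -71 (m = -89 + 18 = -71)
g = 11 (g = 4 + 7 = 11)
s = -21520/7 (s = -2/7 - 1*3074 = -2/7 - 3074 = -21520/7 ≈ -3074.3)
l(r) = 11*r (l(r) = 11*r + 0 = 11*r)
(14706 + s) + l(m) = (14706 - 21520/7) + 11*(-71) = 81422/7 - 781 = 75955/7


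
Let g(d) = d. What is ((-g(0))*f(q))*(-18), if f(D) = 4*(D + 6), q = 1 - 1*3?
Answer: 0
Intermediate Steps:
q = -2 (q = 1 - 3 = -2)
f(D) = 24 + 4*D (f(D) = 4*(6 + D) = 24 + 4*D)
((-g(0))*f(q))*(-18) = ((-1*0)*(24 + 4*(-2)))*(-18) = (0*(24 - 8))*(-18) = (0*16)*(-18) = 0*(-18) = 0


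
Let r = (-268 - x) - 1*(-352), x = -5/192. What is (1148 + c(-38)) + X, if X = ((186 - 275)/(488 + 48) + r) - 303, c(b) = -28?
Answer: 11588663/12864 ≈ 900.86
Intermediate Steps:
x = -5/192 (x = -5*1/192 = -5/192 ≈ -0.026042)
r = 16133/192 (r = (-268 - 1*(-5/192)) - 1*(-352) = (-268 + 5/192) + 352 = -51451/192 + 352 = 16133/192 ≈ 84.026)
X = -2819017/12864 (X = ((186 - 275)/(488 + 48) + 16133/192) - 303 = (-89/536 + 16133/192) - 303 = 1078775/12864 - 303 = -2819017/12864 ≈ -219.14)
(1148 + c(-38)) + X = (1148 - 28) - 2819017/12864 = 1120 - 2819017/12864 = 11588663/12864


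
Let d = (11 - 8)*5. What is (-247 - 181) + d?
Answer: -413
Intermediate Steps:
d = 15 (d = 3*5 = 15)
(-247 - 181) + d = (-247 - 181) + 15 = -428 + 15 = -413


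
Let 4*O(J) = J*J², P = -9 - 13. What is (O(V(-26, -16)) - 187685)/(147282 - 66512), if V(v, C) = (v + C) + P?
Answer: -253221/80770 ≈ -3.1351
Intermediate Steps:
P = -22
V(v, C) = -22 + C + v (V(v, C) = (v + C) - 22 = (C + v) - 22 = -22 + C + v)
O(J) = J³/4 (O(J) = (J*J²)/4 = J³/4)
(O(V(-26, -16)) - 187685)/(147282 - 66512) = ((-22 - 16 - 26)³/4 - 187685)/(147282 - 66512) = ((¼)*(-64)³ - 187685)/80770 = ((¼)*(-262144) - 187685)*(1/80770) = (-65536 - 187685)*(1/80770) = -253221*1/80770 = -253221/80770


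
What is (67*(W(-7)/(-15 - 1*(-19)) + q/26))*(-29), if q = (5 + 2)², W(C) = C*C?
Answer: -1428105/52 ≈ -27464.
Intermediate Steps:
W(C) = C²
q = 49 (q = 7² = 49)
(67*(W(-7)/(-15 - 1*(-19)) + q/26))*(-29) = (67*((-7)²/(-15 - 1*(-19)) + 49/26))*(-29) = (67*(49/(-15 + 19) + 49*(1/26)))*(-29) = (67*(49/4 + 49/26))*(-29) = (67*(735/52))*(-29) = (49245/52)*(-29) = -1428105/52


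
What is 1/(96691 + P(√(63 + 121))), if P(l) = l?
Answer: 96691/9349149297 - 2*√46/9349149297 ≈ 1.0341e-5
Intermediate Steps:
1/(96691 + P(√(63 + 121))) = 1/(96691 + √(63 + 121)) = 1/(96691 + √184) = 1/(96691 + 2*√46)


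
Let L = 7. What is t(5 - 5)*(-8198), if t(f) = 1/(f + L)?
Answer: -8198/7 ≈ -1171.1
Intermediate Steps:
t(f) = 1/(7 + f) (t(f) = 1/(f + 7) = 1/(7 + f))
t(5 - 5)*(-8198) = -8198/(7 + (5 - 5)) = -8198/(7 + 0) = -8198/7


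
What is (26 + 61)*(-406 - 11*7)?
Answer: -42021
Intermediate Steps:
(26 + 61)*(-406 - 11*7) = 87*(-406 - 77) = 87*(-483) = -42021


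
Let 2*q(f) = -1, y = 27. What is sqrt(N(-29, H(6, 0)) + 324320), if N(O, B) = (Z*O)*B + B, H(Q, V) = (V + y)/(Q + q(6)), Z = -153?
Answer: 2*sqrt(10469723)/11 ≈ 588.31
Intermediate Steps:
q(f) = -1/2 (q(f) = (1/2)*(-1) = -1/2)
H(Q, V) = (27 + V)/(-1/2 + Q) (H(Q, V) = (V + 27)/(Q - 1/2) = (27 + V)/(-1/2 + Q))
N(O, B) = B - 153*B*O (N(O, B) = (-153*O)*B + B = -153*B*O + B = B - 153*B*O)
sqrt(N(-29, H(6, 0)) + 324320) = sqrt((2*(27 + 0)/(-1 + 2*6))*(1 - 153*(-29)) + 324320) = sqrt((2*27/(-1 + 12))*(1 + 4437) + 324320) = sqrt((2*27/11)*4438 + 324320) = sqrt((2*(1/11)*27)*4438 + 324320) = sqrt((54/11)*4438 + 324320) = sqrt(239652/11 + 324320) = sqrt(3807172/11) = 2*sqrt(10469723)/11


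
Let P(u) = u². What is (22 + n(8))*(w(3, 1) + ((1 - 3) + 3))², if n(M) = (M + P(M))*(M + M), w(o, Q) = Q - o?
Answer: 1174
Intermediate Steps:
n(M) = 2*M*(M + M²) (n(M) = (M + M²)*(M + M) = (M + M²)*(2*M) = 2*M*(M + M²))
(22 + n(8))*(w(3, 1) + ((1 - 3) + 3))² = (22 + 2*8²*(1 + 8))*((1 - 1*3) + ((1 - 3) + 3))² = (22 + 2*64*9)*((1 - 3) + (-2 + 3))² = (22 + 1152)*(-2 + 1)² = 1174*(-1)² = 1174*1 = 1174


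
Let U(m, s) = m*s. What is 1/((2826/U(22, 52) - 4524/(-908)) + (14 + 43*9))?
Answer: 129844/53035127 ≈ 0.0024483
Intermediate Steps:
1/((2826/U(22, 52) - 4524/(-908)) + (14 + 43*9)) = 1/((2826/((22*52)) - 4524/(-908)) + (14 + 43*9)) = 1/((2826/1144 - 4524*(-1/908)) + (14 + 387)) = 1/((2826*(1/1144) + 1131/227) + 401) = 1/((1413/572 + 1131/227) + 401) = 1/(967683/129844 + 401) = 1/(53035127/129844) = 129844/53035127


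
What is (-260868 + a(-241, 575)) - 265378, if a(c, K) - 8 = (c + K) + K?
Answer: -525329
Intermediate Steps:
a(c, K) = 8 + c + 2*K (a(c, K) = 8 + ((c + K) + K) = 8 + ((K + c) + K) = 8 + (c + 2*K) = 8 + c + 2*K)
(-260868 + a(-241, 575)) - 265378 = (-260868 + (8 - 241 + 2*575)) - 265378 = (-260868 + (8 - 241 + 1150)) - 265378 = (-260868 + 917) - 265378 = -259951 - 265378 = -525329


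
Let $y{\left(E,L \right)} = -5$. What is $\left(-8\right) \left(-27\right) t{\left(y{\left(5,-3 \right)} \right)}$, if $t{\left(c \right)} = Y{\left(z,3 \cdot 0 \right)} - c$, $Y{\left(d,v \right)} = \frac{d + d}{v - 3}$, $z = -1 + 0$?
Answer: $1224$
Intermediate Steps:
$z = -1$
$Y{\left(d,v \right)} = \frac{2 d}{-3 + v}$
$t{\left(c \right)} = \frac{2}{3} - c$ ($t{\left(c \right)} = 2 \left(-1\right) \frac{1}{-3 + 3 \cdot 0} - c = 2 \left(-1\right) \frac{1}{-3 + 0} - c = 2 \left(-1\right) \frac{1}{-3} - c = 2 \left(-1\right) \left(- \frac{1}{3}\right) - c = \frac{2}{3} - c$)
$\left(-8\right) \left(-27\right) t{\left(y{\left(5,-3 \right)} \right)} = \left(-8\right) \left(-27\right) \left(\frac{2}{3} - -5\right) = 216 \left(\frac{2}{3} + 5\right) = 216 \cdot \frac{17}{3} = 1224$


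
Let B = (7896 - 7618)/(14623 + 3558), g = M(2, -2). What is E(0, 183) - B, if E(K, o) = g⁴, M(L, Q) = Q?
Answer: 290618/18181 ≈ 15.985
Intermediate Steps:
g = -2
E(K, o) = 16 (E(K, o) = (-2)⁴ = 16)
B = 278/18181 ≈ 0.015291
E(0, 183) - B = 16 - 1*278/18181 = 16 - 278/18181 = 290618/18181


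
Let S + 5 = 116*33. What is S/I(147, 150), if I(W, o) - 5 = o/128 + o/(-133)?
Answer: 32541376/42935 ≈ 757.92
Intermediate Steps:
S = 3823 (S = -5 + 116*33 = -5 + 3828 = 3823)
I(W, o) = 5 + 5*o/17024 (I(W, o) = 5 + (o/128 + o/(-133)) = 5 + (o*(1/128) + o*(-1/133)) = 5 + (o/128 - o/133) = 5 + 5*o/17024)
S/I(147, 150) = 3823/(5 + (5/17024)*150) = 3823/(5 + 375/8512) = 3823/(42935/8512) = 3823*(8512/42935) = 32541376/42935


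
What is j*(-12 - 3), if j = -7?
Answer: 105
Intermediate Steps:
j*(-12 - 3) = -7*(-12 - 3) = -7*(-15) = 105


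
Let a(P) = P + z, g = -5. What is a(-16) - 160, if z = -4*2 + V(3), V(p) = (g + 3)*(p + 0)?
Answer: -190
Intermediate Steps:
V(p) = -2*p (V(p) = (-5 + 3)*(p + 0) = -2*p)
z = -14 (z = -4*2 - 2*3 = -8 - 6 = -14)
a(P) = -14 + P (a(P) = P - 14 = -14 + P)
a(-16) - 160 = (-14 - 16) - 160 = -30 - 160 = -190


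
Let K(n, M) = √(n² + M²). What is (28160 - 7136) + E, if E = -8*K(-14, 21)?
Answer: 21024 - 56*√13 ≈ 20822.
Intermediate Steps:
K(n, M) = √(M² + n²)
E = -56*√13 (E = -8*√(21² + (-14)²) = -8*√(441 + 196) = -56*√13 ≈ -201.91)
(28160 - 7136) + E = (28160 - 7136) - 56*√13 = 21024 - 56*√13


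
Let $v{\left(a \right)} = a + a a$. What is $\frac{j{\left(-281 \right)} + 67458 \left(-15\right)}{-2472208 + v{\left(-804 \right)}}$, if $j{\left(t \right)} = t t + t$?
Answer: $\frac{466595}{913298} \approx 0.51089$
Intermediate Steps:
$v{\left(a \right)} = a + a^{2}$
$j{\left(t \right)} = t + t^{2}$ ($j{\left(t \right)} = t^{2} + t = t + t^{2}$)
$\frac{j{\left(-281 \right)} + 67458 \left(-15\right)}{-2472208 + v{\left(-804 \right)}} = \frac{- 281 \left(1 - 281\right) + 67458 \left(-15\right)}{-2472208 - 804 \left(1 - 804\right)} = \frac{\left(-281\right) \left(-280\right) - 1011870}{-2472208 - -645612} = \frac{78680 - 1011870}{-2472208 + 645612} = - \frac{933190}{-1826596} = \left(-933190\right) \left(- \frac{1}{1826596}\right) = \frac{466595}{913298}$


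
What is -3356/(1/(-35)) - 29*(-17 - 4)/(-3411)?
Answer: 133551817/1137 ≈ 1.1746e+5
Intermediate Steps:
-3356/(1/(-35)) - 29*(-17 - 4)/(-3411) = -3356/(-1/35) - 29*(-21)*(-1/3411) = -3356*(-35) + 609*(-1/3411) = 117460 - 203/1137 = 133551817/1137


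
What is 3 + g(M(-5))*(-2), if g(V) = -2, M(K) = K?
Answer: 7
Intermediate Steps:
3 + g(M(-5))*(-2) = 3 - 2*(-2) = 3 + 4 = 7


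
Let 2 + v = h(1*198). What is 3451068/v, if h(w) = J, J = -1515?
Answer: -3451068/1517 ≈ -2274.9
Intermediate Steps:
h(w) = -1515
v = -1517 (v = -2 - 1515 = -1517)
3451068/v = 3451068/(-1517) = 3451068*(-1/1517) = -3451068/1517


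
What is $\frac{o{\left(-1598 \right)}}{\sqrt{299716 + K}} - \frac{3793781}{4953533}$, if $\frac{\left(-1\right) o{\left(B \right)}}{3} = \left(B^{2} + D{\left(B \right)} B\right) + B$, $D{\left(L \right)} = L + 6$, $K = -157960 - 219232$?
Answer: $- \frac{164947}{215371} + \frac{7644033 i \sqrt{19369}}{19369} \approx -0.76587 + 54925.0 i$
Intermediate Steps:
$K = -377192$
$D{\left(L \right)} = 6 + L$
$o{\left(B \right)} = - 3 B - 3 B^{2} - 3 B \left(6 + B\right)$ ($o{\left(B \right)} = - 3 \left(\left(B^{2} + \left(6 + B\right) B\right) + B\right) = - 3 \left(\left(B^{2} + B \left(6 + B\right)\right) + B\right) = - 3 \left(B + B^{2} + B \left(6 + B\right)\right) = - 3 B - 3 B^{2} - 3 B \left(6 + B\right)$)
$\frac{o{\left(-1598 \right)}}{\sqrt{299716 + K}} - \frac{3793781}{4953533} = \frac{\left(-3\right) \left(-1598\right) \left(7 + 2 \left(-1598\right)\right)}{\sqrt{299716 - 377192}} - \frac{3793781}{4953533} = \frac{\left(-3\right) \left(-1598\right) \left(7 - 3196\right)}{\sqrt{-77476}} - \frac{164947}{215371} = \frac{\left(-3\right) \left(-1598\right) \left(-3189\right)}{2 i \sqrt{19369}} - \frac{164947}{215371} = - 15288066 \left(- \frac{i \sqrt{19369}}{38738}\right) - \frac{164947}{215371} = \frac{7644033 i \sqrt{19369}}{19369} - \frac{164947}{215371} = - \frac{164947}{215371} + \frac{7644033 i \sqrt{19369}}{19369}$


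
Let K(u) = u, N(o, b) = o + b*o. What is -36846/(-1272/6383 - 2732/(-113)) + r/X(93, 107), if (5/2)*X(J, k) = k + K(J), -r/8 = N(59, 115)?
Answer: -835058347/375970 ≈ -2221.1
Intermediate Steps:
r = -54752 (r = -472*(1 + 115) = -472*116 = -8*6844 = -54752)
X(J, k) = 2*J/5 + 2*k/5 (X(J, k) = 2*(k + J)/5 = 2*(J + k)/5 = 2*J/5 + 2*k/5)
-36846/(-1272/6383 - 2732/(-113)) + r/X(93, 107) = -36846/(-1272/6383 - 2732/(-113)) - 54752/((⅖)*93 + (⅖)*107) = -36846/(-1272*1/6383 - 2732*(-1/113)) - 54752/(186/5 + 214/5) = -36846/(-1272/6383 + 2732/113) - 54752/80 = -36846/17294620/721279 - 54752*1/80 = -36846*721279/17294620 - 3422/5 = -577744479/375970 - 3422/5 = -835058347/375970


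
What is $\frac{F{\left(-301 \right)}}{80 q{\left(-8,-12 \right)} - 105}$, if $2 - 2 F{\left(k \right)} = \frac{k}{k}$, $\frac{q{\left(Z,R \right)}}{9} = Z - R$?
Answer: $\frac{1}{5550} \approx 0.00018018$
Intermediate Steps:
$q{\left(Z,R \right)} = - 9 R + 9 Z$ ($q{\left(Z,R \right)} = 9 \left(Z - R\right) = - 9 R + 9 Z$)
$F{\left(k \right)} = \frac{1}{2}$ ($F{\left(k \right)} = 1 - \frac{k \frac{1}{k}}{2} = 1 - \frac{1}{2} = \frac{1}{2}$)
$\frac{F{\left(-301 \right)}}{80 q{\left(-8,-12 \right)} - 105} = \frac{1}{2 \left(80 \left(\left(-9\right) \left(-12\right) + 9 \left(-8\right)\right) - 105\right)} = \frac{1}{2 \left(80 \left(108 - 72\right) - 105\right)} = \frac{1}{2 \left(80 \cdot 36 - 105\right)} = \frac{1}{2 \left(2880 - 105\right)} = \frac{1}{2 \cdot 2775} = \frac{1}{2} \cdot \frac{1}{2775} = \frac{1}{5550}$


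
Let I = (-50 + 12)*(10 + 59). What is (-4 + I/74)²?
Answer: 2128681/1369 ≈ 1554.9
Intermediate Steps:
I = -2622 (I = -38*69 = -2622)
(-4 + I/74)² = (-4 - 2622/74)² = (-4 - 2622*1/74)² = (-4 - 1311/37)² = (-1459/37)² = 2128681/1369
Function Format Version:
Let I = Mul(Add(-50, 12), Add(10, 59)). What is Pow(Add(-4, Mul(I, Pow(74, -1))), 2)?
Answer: Rational(2128681, 1369) ≈ 1554.9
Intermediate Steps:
I = -2622 (I = Mul(-38, 69) = -2622)
Pow(Add(-4, Mul(I, Pow(74, -1))), 2) = Pow(Add(-4, Mul(-2622, Pow(74, -1))), 2) = Pow(Add(-4, Mul(-2622, Rational(1, 74))), 2) = Pow(Add(-4, Rational(-1311, 37)), 2) = Pow(Rational(-1459, 37), 2) = Rational(2128681, 1369)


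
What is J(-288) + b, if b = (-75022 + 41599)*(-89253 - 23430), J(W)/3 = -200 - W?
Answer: 3766204173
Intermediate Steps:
J(W) = -600 - 3*W (J(W) = 3*(-200 - W) = -600 - 3*W)
b = 3766203909 (b = -33423*(-112683) = 3766203909)
J(-288) + b = (-600 - 3*(-288)) + 3766203909 = (-600 + 864) + 3766203909 = 264 + 3766203909 = 3766204173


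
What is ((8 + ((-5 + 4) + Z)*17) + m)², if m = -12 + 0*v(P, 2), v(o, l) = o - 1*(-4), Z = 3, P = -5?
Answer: 900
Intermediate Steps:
v(o, l) = 4 + o (v(o, l) = o + 4 = 4 + o)
m = -12 (m = -12 + 0*(4 - 5) = -12 + 0*(-1) = -12 + 0 = -12)
((8 + ((-5 + 4) + Z)*17) + m)² = ((8 + ((-5 + 4) + 3)*17) - 12)² = ((8 + (-1 + 3)*17) - 12)² = ((8 + 2*17) - 12)² = ((8 + 34) - 12)² = (42 - 12)² = 30² = 900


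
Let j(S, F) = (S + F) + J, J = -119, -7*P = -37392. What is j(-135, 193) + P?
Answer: 36965/7 ≈ 5280.7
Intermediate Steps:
P = 37392/7 (P = -⅐*(-37392) = 37392/7 ≈ 5341.7)
j(S, F) = -119 + F + S (j(S, F) = (S + F) - 119 = (F + S) - 119 = -119 + F + S)
j(-135, 193) + P = (-119 + 193 - 135) + 37392/7 = -61 + 37392/7 = 36965/7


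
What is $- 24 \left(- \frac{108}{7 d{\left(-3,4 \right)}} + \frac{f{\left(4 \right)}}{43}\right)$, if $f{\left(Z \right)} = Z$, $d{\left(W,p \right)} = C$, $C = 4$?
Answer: $\frac{27192}{301} \approx 90.339$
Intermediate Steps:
$d{\left(W,p \right)} = 4$
$- 24 \left(- \frac{108}{7 d{\left(-3,4 \right)}} + \frac{f{\left(4 \right)}}{43}\right) = - 24 \left(- \frac{108}{7 \cdot 4} + \frac{4}{43}\right) = - 24 \left(- \frac{108}{28} + 4 \cdot \frac{1}{43}\right) = - 24 \left(\left(-108\right) \frac{1}{28} + \frac{4}{43}\right) = - 24 \left(- \frac{27}{7} + \frac{4}{43}\right) = \left(-24\right) \left(- \frac{1133}{301}\right) = \frac{27192}{301}$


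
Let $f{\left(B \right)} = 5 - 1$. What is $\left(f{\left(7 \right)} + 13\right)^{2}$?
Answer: $289$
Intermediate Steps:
$f{\left(B \right)} = 4$
$\left(f{\left(7 \right)} + 13\right)^{2} = \left(4 + 13\right)^{2} = 17^{2} = 289$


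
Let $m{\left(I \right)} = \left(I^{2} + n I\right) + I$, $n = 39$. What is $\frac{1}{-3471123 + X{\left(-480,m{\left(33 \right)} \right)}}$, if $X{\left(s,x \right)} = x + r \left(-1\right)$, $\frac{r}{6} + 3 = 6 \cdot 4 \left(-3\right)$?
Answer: $- \frac{1}{3468264} \approx -2.8833 \cdot 10^{-7}$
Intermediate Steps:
$m{\left(I \right)} = I^{2} + 40 I$ ($m{\left(I \right)} = \left(I^{2} + 39 I\right) + I = I^{2} + 40 I$)
$r = -450$ ($r = -18 + 6 \cdot 6 \cdot 4 \left(-3\right) = -18 + 6 \cdot 24 \left(-3\right) = -18 + 6 \left(-72\right) = -18 - 432 = -450$)
$X{\left(s,x \right)} = 450 + x$ ($X{\left(s,x \right)} = x - -450 = x + 450 = 450 + x$)
$\frac{1}{-3471123 + X{\left(-480,m{\left(33 \right)} \right)}} = \frac{1}{-3471123 + \left(450 + 33 \left(40 + 33\right)\right)} = \frac{1}{-3471123 + \left(450 + 33 \cdot 73\right)} = \frac{1}{-3471123 + \left(450 + 2409\right)} = \frac{1}{-3471123 + 2859} = \frac{1}{-3468264} = - \frac{1}{3468264}$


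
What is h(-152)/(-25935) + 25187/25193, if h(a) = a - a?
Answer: 25187/25193 ≈ 0.99976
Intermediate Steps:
h(a) = 0
h(-152)/(-25935) + 25187/25193 = 0/(-25935) + 25187/25193 = 0*(-1/25935) + 25187*(1/25193) = 0 + 25187/25193 = 25187/25193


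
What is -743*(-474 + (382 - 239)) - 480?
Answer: 245453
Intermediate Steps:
-743*(-474 + (382 - 239)) - 480 = -743*(-474 + 143) - 480 = -743*(-331) - 480 = 245933 - 480 = 245453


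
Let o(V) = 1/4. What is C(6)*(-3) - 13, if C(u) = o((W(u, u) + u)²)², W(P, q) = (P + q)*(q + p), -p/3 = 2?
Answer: -211/16 ≈ -13.188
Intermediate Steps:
p = -6 (p = -3*2 = -6)
W(P, q) = (-6 + q)*(P + q) (W(P, q) = (P + q)*(q - 6) = (P + q)*(-6 + q) = (-6 + q)*(P + q))
o(V) = ¼
C(u) = 1/16 (C(u) = (¼)² = 1/16)
C(6)*(-3) - 13 = (1/16)*(-3) - 13 = -3/16 - 13 = -211/16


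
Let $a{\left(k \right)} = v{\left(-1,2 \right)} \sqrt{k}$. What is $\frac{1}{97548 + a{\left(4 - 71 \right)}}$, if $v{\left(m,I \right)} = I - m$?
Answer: $\frac{32516}{3171870969} - \frac{i \sqrt{67}}{3171870969} \approx 1.0251 \cdot 10^{-5} - 2.5806 \cdot 10^{-9} i$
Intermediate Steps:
$a{\left(k \right)} = 3 \sqrt{k}$ ($a{\left(k \right)} = \left(2 - -1\right) \sqrt{k} = \left(2 + 1\right) \sqrt{k} = 3 \sqrt{k}$)
$\frac{1}{97548 + a{\left(4 - 71 \right)}} = \frac{1}{97548 + 3 \sqrt{4 - 71}} = \frac{1}{97548 + 3 \sqrt{-67}} = \frac{1}{97548 + 3 i \sqrt{67}}$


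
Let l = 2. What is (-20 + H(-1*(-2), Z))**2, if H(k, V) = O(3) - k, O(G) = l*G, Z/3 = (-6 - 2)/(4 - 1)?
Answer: 256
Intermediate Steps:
Z = -8 (Z = 3*((-6 - 2)/(4 - 1)) = 3*(-8/3) = -8)
O(G) = 2*G
H(k, V) = 6 - k (H(k, V) = 2*3 - k = 6 - k)
(-20 + H(-1*(-2), Z))**2 = (-20 + (6 - (-1)*(-2)))**2 = (-20 + (6 - 1*2))**2 = (-20 + (6 - 2))**2 = (-20 + 4)**2 = (-16)**2 = 256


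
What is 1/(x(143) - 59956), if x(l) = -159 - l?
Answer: -1/60258 ≈ -1.6595e-5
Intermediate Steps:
1/(x(143) - 59956) = 1/((-159 - 1*143) - 59956) = 1/((-159 - 143) - 59956) = 1/(-302 - 59956) = 1/(-60258) = -1/60258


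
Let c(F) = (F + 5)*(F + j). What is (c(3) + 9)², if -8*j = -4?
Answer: 1369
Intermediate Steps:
j = ½ (j = -⅛*(-4) = ½ ≈ 0.50000)
c(F) = (½ + F)*(5 + F) (c(F) = (F + 5)*(F + ½) = (5 + F)*(½ + F) = (½ + F)*(5 + F))
(c(3) + 9)² = ((5/2 + 3² + (11/2)*3) + 9)² = ((5/2 + 9 + 33/2) + 9)² = (28 + 9)² = 37² = 1369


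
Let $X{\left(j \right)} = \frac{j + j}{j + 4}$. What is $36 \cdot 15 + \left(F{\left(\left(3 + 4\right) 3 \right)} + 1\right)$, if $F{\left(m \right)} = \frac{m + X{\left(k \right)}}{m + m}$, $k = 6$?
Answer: $\frac{37907}{70} \approx 541.53$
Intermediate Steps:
$X{\left(j \right)} = \frac{2 j}{4 + j}$
$F{\left(m \right)} = \frac{\frac{6}{5} + m}{2 m}$ ($F{\left(m \right)} = \frac{m + 2 \cdot 6 \frac{1}{4 + 6}}{m + m} = \frac{m + 2 \cdot 6 \cdot \frac{1}{10}}{2 m} = \left(m + 2 \cdot 6 \cdot \frac{1}{10}\right) \frac{1}{2 m} = \left(m + \frac{6}{5}\right) \frac{1}{2 m} = \left(\frac{6}{5} + m\right) \frac{1}{2 m} = \frac{\frac{6}{5} + m}{2 m}$)
$36 \cdot 15 + \left(F{\left(\left(3 + 4\right) 3 \right)} + 1\right) = 36 \cdot 15 + \left(\frac{6 + 5 \left(3 + 4\right) 3}{10 \left(3 + 4\right) 3} + 1\right) = 540 + \left(\frac{6 + 5 \cdot 7 \cdot 3}{10 \cdot 7 \cdot 3} + 1\right) = 540 + \left(\frac{6 + 5 \cdot 21}{10 \cdot 21} + 1\right) = 540 + \left(\frac{1}{10} \cdot \frac{1}{21} \left(6 + 105\right) + 1\right) = 540 + \left(\frac{1}{10} \cdot \frac{1}{21} \cdot 111 + 1\right) = 540 + \left(\frac{37}{70} + 1\right) = 540 + \frac{107}{70} = \frac{37907}{70}$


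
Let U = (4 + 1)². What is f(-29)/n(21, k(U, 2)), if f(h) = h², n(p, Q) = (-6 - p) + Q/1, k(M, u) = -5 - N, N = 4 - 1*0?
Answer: -841/36 ≈ -23.361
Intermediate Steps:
N = 4 (N = 4 + 0 = 4)
U = 25 (U = 5² = 25)
k(M, u) = -9 (k(M, u) = -5 - 1*4 = -5 - 4 = -9)
n(p, Q) = -6 + Q - p (n(p, Q) = (-6 - p) + Q*1 = (-6 - p) + Q = -6 + Q - p)
f(-29)/n(21, k(U, 2)) = (-29)²/(-6 - 9 - 1*21) = 841/(-6 - 9 - 21) = 841/(-36) = 841*(-1/36) = -841/36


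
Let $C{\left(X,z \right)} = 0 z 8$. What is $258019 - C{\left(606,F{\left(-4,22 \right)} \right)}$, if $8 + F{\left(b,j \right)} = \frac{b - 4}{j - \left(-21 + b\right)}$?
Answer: $258019$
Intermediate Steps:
$F{\left(b,j \right)} = -8 + \frac{-4 + b}{21 + j - b}$ ($F{\left(b,j \right)} = -8 + \frac{b - 4}{j - \left(-21 + b\right)} = -8 + \frac{-4 + b}{21 + j - b}$)
$C{\left(X,z \right)} = 0$ ($C{\left(X,z \right)} = 0 \cdot 8 = 0$)
$258019 - C{\left(606,F{\left(-4,22 \right)} \right)} = 258019 - 0 = 258019 + 0 = 258019$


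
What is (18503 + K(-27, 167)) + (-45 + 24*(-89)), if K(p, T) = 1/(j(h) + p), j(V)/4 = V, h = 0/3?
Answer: 440693/27 ≈ 16322.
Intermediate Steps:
h = 0 (h = 0*(⅓) = 0)
j(V) = 4*V
K(p, T) = 1/p (K(p, T) = 1/(4*0 + p) = 1/(0 + p) = 1/p)
(18503 + K(-27, 167)) + (-45 + 24*(-89)) = (18503 + 1/(-27)) + (-45 + 24*(-89)) = (18503 - 1/27) + (-45 - 2136) = 499580/27 - 2181 = 440693/27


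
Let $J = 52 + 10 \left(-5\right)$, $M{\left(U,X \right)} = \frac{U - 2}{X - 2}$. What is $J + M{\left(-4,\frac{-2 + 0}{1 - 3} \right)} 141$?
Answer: $848$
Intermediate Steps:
$M{\left(U,X \right)} = \frac{-2 + U}{-2 + X}$
$J = 2$ ($J = 52 - 50 = 2$)
$J + M{\left(-4,\frac{-2 + 0}{1 - 3} \right)} 141 = 2 + \frac{-2 - 4}{-2 + \frac{-2 + 0}{1 - 3}} \cdot 141 = 2 + \frac{1}{-2 - \frac{2}{-2}} \left(-6\right) 141 = 2 + \frac{1}{-2 - -1} \left(-6\right) 141 = 2 + \frac{1}{-2 + 1} \left(-6\right) 141 = 2 + \frac{1}{-1} \left(-6\right) 141 = 2 + \left(-1\right) \left(-6\right) 141 = 2 + 6 \cdot 141 = 2 + 846 = 848$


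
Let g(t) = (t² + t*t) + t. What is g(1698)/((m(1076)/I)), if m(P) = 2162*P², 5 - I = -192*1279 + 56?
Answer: 708084040401/1251555856 ≈ 565.76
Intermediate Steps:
I = 245517 (I = 5 - (-192*1279 + 56) = 5 - (-245568 + 56) = 5 - 1*(-245512) = 5 + 245512 = 245517)
g(t) = t + 2*t² (g(t) = (t² + t²) + t = 2*t² + t = t + 2*t²)
g(1698)/((m(1076)/I)) = (1698*(1 + 2*1698))/(((2162*1076²)/245517)) = (1698*(1 + 3396))/(((2162*1157776)*(1/245517))) = (1698*3397)/((2503111712*(1/245517))) = 5768106/(2503111712/245517) = 5768106*(245517/2503111712) = 708084040401/1251555856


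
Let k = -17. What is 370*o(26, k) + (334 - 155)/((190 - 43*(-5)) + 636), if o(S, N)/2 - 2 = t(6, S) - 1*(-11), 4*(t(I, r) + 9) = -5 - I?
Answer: 963104/1041 ≈ 925.17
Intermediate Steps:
t(I, r) = -41/4 - I/4 (t(I, r) = -9 + (-5 - I)/4 = -9 + (-5/4 - I/4) = -41/4 - I/4)
o(S, N) = 5/2 (o(S, N) = 4 + 2*((-41/4 - ¼*6) - 1*(-11)) = 4 + 2*((-41/4 - 3/2) + 11) = 4 + 2*(-47/4 + 11) = 4 + 2*(-¾) = 4 - 3/2 = 5/2)
370*o(26, k) + (334 - 155)/((190 - 43*(-5)) + 636) = 370*(5/2) + (334 - 155)/((190 - 43*(-5)) + 636) = 925 + 179/((190 + 215) + 636) = 925 + 179/(405 + 636) = 925 + 179/1041 = 963104/1041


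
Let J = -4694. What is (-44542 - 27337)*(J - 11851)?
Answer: 1189238055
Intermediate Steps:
(-44542 - 27337)*(J - 11851) = (-44542 - 27337)*(-4694 - 11851) = -71879*(-16545) = 1189238055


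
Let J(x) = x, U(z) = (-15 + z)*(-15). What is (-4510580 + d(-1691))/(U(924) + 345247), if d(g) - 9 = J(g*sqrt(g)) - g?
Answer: -1127220/82903 - 1691*I*sqrt(1691)/331612 ≈ -13.597 - 0.20969*I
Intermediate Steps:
U(z) = 225 - 15*z
d(g) = 9 + g**(3/2) - g (d(g) = 9 + (g*sqrt(g) - g) = 9 + (g**(3/2) - g) = 9 + g**(3/2) - g)
(-4510580 + d(-1691))/(U(924) + 345247) = (-4510580 + (9 + (-1691)**(3/2) - 1*(-1691)))/((225 - 15*924) + 345247) = (-4510580 + (9 - 1691*I*sqrt(1691) + 1691))/((225 - 13860) + 345247) = (-4510580 + (1700 - 1691*I*sqrt(1691)))/(-13635 + 345247) = (-4508880 - 1691*I*sqrt(1691))/331612 = (-4508880 - 1691*I*sqrt(1691))*(1/331612) = -1127220/82903 - 1691*I*sqrt(1691)/331612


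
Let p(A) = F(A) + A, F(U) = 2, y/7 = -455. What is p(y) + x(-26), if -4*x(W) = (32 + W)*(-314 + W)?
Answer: -2673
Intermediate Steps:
y = -3185 (y = 7*(-455) = -3185)
p(A) = 2 + A
x(W) = -(-314 + W)*(32 + W)/4 (x(W) = -(32 + W)*(-314 + W)/4 = -(-314 + W)*(32 + W)/4)
p(y) + x(-26) = (2 - 3185) + (2512 - ¼*(-26)² + (141/2)*(-26)) = -3183 + (2512 - ¼*676 - 1833) = -3183 + (2512 - 169 - 1833) = -3183 + 510 = -2673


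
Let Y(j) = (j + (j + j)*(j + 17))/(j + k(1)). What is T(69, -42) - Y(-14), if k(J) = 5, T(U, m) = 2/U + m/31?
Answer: -78382/6417 ≈ -12.215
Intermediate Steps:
T(U, m) = 2/U + m/31 (T(U, m) = 2/U + m*(1/31) = 2/U + m/31)
Y(j) = (j + 2*j*(17 + j))/(5 + j) (Y(j) = (j + (j + j)*(j + 17))/(j + 5) = (j + (2*j)*(17 + j))/(5 + j) = (j + 2*j*(17 + j))/(5 + j))
T(69, -42) - Y(-14) = (2/69 + (1/31)*(-42)) - (-14)*(35 + 2*(-14))/(5 - 14) = (2*(1/69) - 42/31) - (-14)*(35 - 28)/(-9) = (2/69 - 42/31) - (-14)*(-1)*7/9 = -2836/2139 - 1*98/9 = -2836/2139 - 98/9 = -78382/6417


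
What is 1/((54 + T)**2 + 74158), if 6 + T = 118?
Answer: 1/101714 ≈ 9.8315e-6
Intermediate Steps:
T = 112 (T = -6 + 118 = 112)
1/((54 + T)**2 + 74158) = 1/((54 + 112)**2 + 74158) = 1/(166**2 + 74158) = 1/(27556 + 74158) = 1/101714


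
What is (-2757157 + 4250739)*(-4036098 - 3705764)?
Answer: -11563105729684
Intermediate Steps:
(-2757157 + 4250739)*(-4036098 - 3705764) = 1493582*(-7741862) = -11563105729684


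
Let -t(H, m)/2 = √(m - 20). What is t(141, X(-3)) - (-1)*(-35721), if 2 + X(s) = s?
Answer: -35721 - 10*I ≈ -35721.0 - 10.0*I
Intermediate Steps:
X(s) = -2 + s
t(H, m) = -2*√(-20 + m) (t(H, m) = -2*√(m - 20) = -2*√(-20 + m))
t(141, X(-3)) - (-1)*(-35721) = -2*√(-20 + (-2 - 3)) - (-1)*(-35721) = -2*√(-20 - 5) - 1*35721 = -10*I - 35721 = -35721 - 10*I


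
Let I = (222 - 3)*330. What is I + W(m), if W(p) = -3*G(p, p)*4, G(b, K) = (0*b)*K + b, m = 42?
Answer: 71766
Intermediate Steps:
G(b, K) = b (G(b, K) = 0*K + b = 0 + b = b)
W(p) = -12*p (W(p) = -3*p*4 = -12*p)
I = 72270 (I = 219*330 = 72270)
I + W(m) = 72270 - 12*42 = 72270 - 504 = 71766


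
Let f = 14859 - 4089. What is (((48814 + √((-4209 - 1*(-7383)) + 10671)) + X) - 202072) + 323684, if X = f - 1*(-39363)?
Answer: 220559 + √13845 ≈ 2.2068e+5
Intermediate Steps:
f = 10770
X = 50133 (X = 10770 - 1*(-39363) = 10770 + 39363 = 50133)
(((48814 + √((-4209 - 1*(-7383)) + 10671)) + X) - 202072) + 323684 = (((48814 + √((-4209 - 1*(-7383)) + 10671)) + 50133) - 202072) + 323684 = (((48814 + √((-4209 + 7383) + 10671)) + 50133) - 202072) + 323684 = (((48814 + √(3174 + 10671)) + 50133) - 202072) + 323684 = (((48814 + √13845) + 50133) - 202072) + 323684 = ((98947 + √13845) - 202072) + 323684 = (-103125 + √13845) + 323684 = 220559 + √13845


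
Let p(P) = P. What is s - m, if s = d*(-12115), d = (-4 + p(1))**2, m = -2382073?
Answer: 2273038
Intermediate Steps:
d = 9 (d = (-4 + 1)**2 = (-3)**2 = 9)
s = -109035 (s = 9*(-12115) = -109035)
s - m = -109035 - 1*(-2382073) = -109035 + 2382073 = 2273038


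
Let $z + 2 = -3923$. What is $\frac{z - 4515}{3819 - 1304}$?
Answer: $- \frac{1688}{503} \approx -3.3559$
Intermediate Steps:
$z = -3925$ ($z = -2 - 3923 = -3925$)
$\frac{z - 4515}{3819 - 1304} = \frac{-3925 - 4515}{3819 - 1304} = - \frac{8440}{2515} = \left(-8440\right) \frac{1}{2515} = - \frac{1688}{503}$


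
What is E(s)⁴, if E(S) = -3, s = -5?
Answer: 81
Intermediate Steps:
E(s)⁴ = (-3)⁴ = 81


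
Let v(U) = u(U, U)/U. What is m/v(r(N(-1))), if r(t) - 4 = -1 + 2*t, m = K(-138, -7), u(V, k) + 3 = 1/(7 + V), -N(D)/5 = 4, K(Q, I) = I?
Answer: -1110/13 ≈ -85.385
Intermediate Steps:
N(D) = -20 (N(D) = -5*4 = -20)
u(V, k) = -3 + 1/(7 + V)
m = -7
r(t) = 3 + 2*t (r(t) = 4 + (-1 + 2*t) = 3 + 2*t)
v(U) = (-20 - 3*U)/(U*(7 + U)) (v(U) = ((-20 - 3*U)/(7 + U))/U = (-20 - 3*U)/(U*(7 + U)))
m/v(r(N(-1))) = -7*(3 + 2*(-20))*(7 + (3 + 2*(-20)))/(-20 - 3*(3 + 2*(-20))) = -7*(3 - 40)*(7 + (3 - 40))/(-20 - 3*(3 - 40)) = -7*(-37*(7 - 37)/(-20 - 3*(-37))) = -7*1110/(-20 + 111) = -7/((-1/37*(-1/30)*91)) = -7/91/1110 = -7*1110/91 = -1110/13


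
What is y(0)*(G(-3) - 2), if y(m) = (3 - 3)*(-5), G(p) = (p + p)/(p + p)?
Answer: 0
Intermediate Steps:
G(p) = 1 (G(p) = (2*p)/((2*p)) = (2*p)*(1/(2*p)) = 1)
y(m) = 0 (y(m) = 0*(-5) = 0)
y(0)*(G(-3) - 2) = 0*(1 - 2) = 0*(-1) = 0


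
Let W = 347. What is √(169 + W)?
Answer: 2*√129 ≈ 22.716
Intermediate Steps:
√(169 + W) = √(169 + 347) = √516 = 2*√129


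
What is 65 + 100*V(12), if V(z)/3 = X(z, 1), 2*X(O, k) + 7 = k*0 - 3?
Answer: -1435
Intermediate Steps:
X(O, k) = -5 (X(O, k) = -7/2 + (k*0 - 3)/2 = -7/2 + (0 - 3)/2 = -7/2 + (½)*(-3) = -7/2 - 3/2 = -5)
V(z) = -15 (V(z) = 3*(-5) = -15)
65 + 100*V(12) = 65 + 100*(-15) = 65 - 1500 = -1435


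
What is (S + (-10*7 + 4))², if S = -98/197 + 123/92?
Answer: 1394687778961/328479376 ≈ 4245.9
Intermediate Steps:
S = 15215/18124 (S = -98*1/197 + 123*(1/92) = -98/197 + 123/92 = 15215/18124 ≈ 0.83949)
(S + (-10*7 + 4))² = (15215/18124 + (-10*7 + 4))² = (15215/18124 + (-70 + 4))² = (15215/18124 - 66)² = (-1180969/18124)² = 1394687778961/328479376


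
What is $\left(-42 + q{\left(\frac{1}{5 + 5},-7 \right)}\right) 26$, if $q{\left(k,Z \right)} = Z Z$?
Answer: $182$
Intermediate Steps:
$q{\left(k,Z \right)} = Z^{2}$
$\left(-42 + q{\left(\frac{1}{5 + 5},-7 \right)}\right) 26 = \left(-42 + \left(-7\right)^{2}\right) 26 = \left(-42 + 49\right) 26 = 7 \cdot 26 = 182$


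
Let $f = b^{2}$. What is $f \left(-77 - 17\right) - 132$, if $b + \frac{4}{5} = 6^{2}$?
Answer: $- \frac{2915044}{25} \approx -1.166 \cdot 10^{5}$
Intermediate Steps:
$b = \frac{176}{5}$ ($b = - \frac{4}{5} + 6^{2} = - \frac{4}{5} + 36 = \frac{176}{5} \approx 35.2$)
$f = \frac{30976}{25}$ ($f = \left(\frac{176}{5}\right)^{2} = \frac{30976}{25} \approx 1239.0$)
$f \left(-77 - 17\right) - 132 = \frac{30976 \left(-77 - 17\right)}{25} - 132 = \frac{30976}{25} \left(-94\right) - 132 = - \frac{2911744}{25} - 132 = - \frac{2915044}{25}$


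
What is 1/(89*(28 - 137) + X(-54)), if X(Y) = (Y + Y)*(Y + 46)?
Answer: -1/8837 ≈ -0.00011316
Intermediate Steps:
X(Y) = 2*Y*(46 + Y) (X(Y) = (2*Y)*(46 + Y) = 2*Y*(46 + Y))
1/(89*(28 - 137) + X(-54)) = 1/(89*(28 - 137) + 2*(-54)*(46 - 54)) = 1/(89*(-109) + 2*(-54)*(-8)) = 1/(-9701 + 864) = 1/(-8837) = -1/8837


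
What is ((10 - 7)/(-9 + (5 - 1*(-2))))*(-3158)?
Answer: 4737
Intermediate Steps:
((10 - 7)/(-9 + (5 - 1*(-2))))*(-3158) = (3/(-9 + (5 + 2)))*(-3158) = (3/(-9 + 7))*(-3158) = (3/(-2))*(-3158) = (3*(-½))*(-3158) = -3/2*(-3158) = 4737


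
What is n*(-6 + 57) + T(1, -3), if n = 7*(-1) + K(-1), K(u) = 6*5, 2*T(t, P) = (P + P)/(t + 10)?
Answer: 12900/11 ≈ 1172.7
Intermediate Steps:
T(t, P) = P/(10 + t) (T(t, P) = ((P + P)/(t + 10))/2 = ((2*P)/(10 + t))/2 = (2*P/(10 + t))/2 = P/(10 + t))
K(u) = 30
n = 23 (n = 7*(-1) + 30 = -7 + 30 = 23)
n*(-6 + 57) + T(1, -3) = 23*(-6 + 57) - 3/(10 + 1) = 23*51 - 3/11 = 1173 - 3*1/11 = 1173 - 3/11 = 12900/11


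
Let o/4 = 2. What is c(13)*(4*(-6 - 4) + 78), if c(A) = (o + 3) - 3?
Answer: 304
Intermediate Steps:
o = 8 (o = 4*2 = 8)
c(A) = 8 (c(A) = (8 + 3) - 3 = 11 - 3 = 8)
c(13)*(4*(-6 - 4) + 78) = 8*(4*(-6 - 4) + 78) = 8*(4*(-10) + 78) = 8*(-40 + 78) = 8*38 = 304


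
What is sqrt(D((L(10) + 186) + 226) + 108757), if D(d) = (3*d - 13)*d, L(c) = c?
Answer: sqrt(637523) ≈ 798.45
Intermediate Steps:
D(d) = d*(-13 + 3*d) (D(d) = (-13 + 3*d)*d = d*(-13 + 3*d))
sqrt(D((L(10) + 186) + 226) + 108757) = sqrt(((10 + 186) + 226)*(-13 + 3*((10 + 186) + 226)) + 108757) = sqrt((196 + 226)*(-13 + 3*(196 + 226)) + 108757) = sqrt(422*(-13 + 3*422) + 108757) = sqrt(422*(-13 + 1266) + 108757) = sqrt(422*1253 + 108757) = sqrt(528766 + 108757) = sqrt(637523)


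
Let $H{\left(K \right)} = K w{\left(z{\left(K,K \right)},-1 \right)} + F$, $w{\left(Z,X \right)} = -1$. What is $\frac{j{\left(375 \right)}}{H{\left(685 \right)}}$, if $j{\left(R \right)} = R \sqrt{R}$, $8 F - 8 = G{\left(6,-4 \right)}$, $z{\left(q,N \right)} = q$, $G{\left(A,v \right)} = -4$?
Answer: $- \frac{3750 \sqrt{15}}{1369} \approx -10.609$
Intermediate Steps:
$F = \frac{1}{2}$ ($F = 1 + \frac{1}{8} \left(-4\right) = 1 - \frac{1}{2} = \frac{1}{2} \approx 0.5$)
$j{\left(R \right)} = R^{\frac{3}{2}}$
$H{\left(K \right)} = \frac{1}{2} - K$ ($H{\left(K \right)} = K \left(-1\right) + \frac{1}{2} = - K + \frac{1}{2} = \frac{1}{2} - K$)
$\frac{j{\left(375 \right)}}{H{\left(685 \right)}} = \frac{375^{\frac{3}{2}}}{\frac{1}{2} - 685} = \frac{1875 \sqrt{15}}{\frac{1}{2} - 685} = \frac{1875 \sqrt{15}}{- \frac{1369}{2}} = 1875 \sqrt{15} \left(- \frac{2}{1369}\right) = - \frac{3750 \sqrt{15}}{1369}$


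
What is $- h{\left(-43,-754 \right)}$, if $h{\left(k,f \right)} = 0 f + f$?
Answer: $754$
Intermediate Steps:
$h{\left(k,f \right)} = f$ ($h{\left(k,f \right)} = 0 + f = f$)
$- h{\left(-43,-754 \right)} = \left(-1\right) \left(-754\right) = 754$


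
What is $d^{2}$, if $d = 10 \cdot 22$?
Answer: $48400$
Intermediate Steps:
$d = 220$
$d^{2} = 220^{2} = 48400$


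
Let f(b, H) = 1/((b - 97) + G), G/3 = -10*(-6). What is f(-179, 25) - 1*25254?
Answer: -2424385/96 ≈ -25254.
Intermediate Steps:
G = 180 (G = 3*(-10*(-6)) = 3*60 = 180)
f(b, H) = 1/(83 + b) (f(b, H) = 1/((b - 97) + 180) = 1/((-97 + b) + 180) = 1/(83 + b))
f(-179, 25) - 1*25254 = 1/(83 - 179) - 1*25254 = 1/(-96) - 25254 = -1/96 - 25254 = -2424385/96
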